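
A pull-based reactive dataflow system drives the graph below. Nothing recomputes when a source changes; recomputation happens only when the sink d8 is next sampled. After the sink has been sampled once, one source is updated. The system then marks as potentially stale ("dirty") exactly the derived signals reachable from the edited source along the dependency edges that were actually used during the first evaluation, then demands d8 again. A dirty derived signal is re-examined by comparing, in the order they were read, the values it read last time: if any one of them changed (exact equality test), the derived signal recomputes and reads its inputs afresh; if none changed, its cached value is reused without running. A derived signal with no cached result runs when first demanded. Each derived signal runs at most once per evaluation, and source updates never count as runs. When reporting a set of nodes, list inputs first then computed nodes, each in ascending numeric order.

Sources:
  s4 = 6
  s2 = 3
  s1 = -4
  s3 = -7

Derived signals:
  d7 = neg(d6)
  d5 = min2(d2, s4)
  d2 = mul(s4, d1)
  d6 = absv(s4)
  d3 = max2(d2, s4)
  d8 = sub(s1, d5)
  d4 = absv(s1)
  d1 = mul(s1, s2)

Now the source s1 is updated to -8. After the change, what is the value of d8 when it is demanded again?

New value of d8: 136.

First evaluation (everything demanded from the output):
  d1 = mul(-4, 3) = -12
  d2 = mul(6, -12) = -72
  d5 = min2(-72, 6) = -72
  d8 = sub(-4, -72) = 68

Propagation after the edit:
  d1: runs — s1 -4->-8; result -24.
  d2: runs — d1 -12->-24; result -144.
  d5: runs — d2 -72->-144; result -144.
  d8: runs — s1 -4->-8; d5 -72->-144; result 136.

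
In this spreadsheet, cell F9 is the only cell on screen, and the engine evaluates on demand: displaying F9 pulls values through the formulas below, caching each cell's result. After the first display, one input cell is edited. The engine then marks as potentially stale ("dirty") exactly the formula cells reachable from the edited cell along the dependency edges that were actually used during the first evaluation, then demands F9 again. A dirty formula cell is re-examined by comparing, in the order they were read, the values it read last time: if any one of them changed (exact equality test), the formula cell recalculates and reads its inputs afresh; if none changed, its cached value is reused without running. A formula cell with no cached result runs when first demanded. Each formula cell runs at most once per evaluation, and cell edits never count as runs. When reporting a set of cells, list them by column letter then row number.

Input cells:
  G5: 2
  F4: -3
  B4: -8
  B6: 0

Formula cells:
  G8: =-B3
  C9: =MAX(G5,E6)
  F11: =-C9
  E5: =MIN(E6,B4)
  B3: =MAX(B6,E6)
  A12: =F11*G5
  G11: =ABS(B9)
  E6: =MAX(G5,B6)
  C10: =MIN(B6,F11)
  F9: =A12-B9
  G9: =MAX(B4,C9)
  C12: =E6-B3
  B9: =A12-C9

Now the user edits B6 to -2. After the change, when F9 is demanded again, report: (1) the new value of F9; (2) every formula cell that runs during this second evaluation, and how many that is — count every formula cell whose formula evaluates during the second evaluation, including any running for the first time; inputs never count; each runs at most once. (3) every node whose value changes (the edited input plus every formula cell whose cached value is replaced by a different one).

Initial pass — values computed on the first demand:
  E6 = MAX(2, 0) = 2
  C9 = MAX(2, 2) = 2
  F11 = -(2) = -2
  A12 = -2 * 2 = -4
  B9 = -4 - 2 = -6
  F9 = -4 - -6 = 2

Second demand — change propagation:
  E6: re-runs because B6 0->-2; new result 2 (unchanged).
  C9: re-examined; everything it read last time is the same (G5 unchanged, E6 unchanged) — cache 2 kept, no run.
  F11: re-examined; everything it read last time is the same (C9 unchanged) — cache -2 kept, no run.
  A12: re-examined; everything it read last time is the same (F11 unchanged, G5 unchanged) — cache -4 kept, no run.
  B9: re-examined; everything it read last time is the same (A12 unchanged, C9 unchanged) — cache -6 kept, no run.
  F9: re-examined; everything it read last time is the same (A12 unchanged, B9 unchanged) — cache 2 kept, no run.

The important point: E6 recomputes to an identical value, and the output ends up unchanged.

F9 now evaluates to 2.
Run set: E6 (1 run).
Changed values: B6.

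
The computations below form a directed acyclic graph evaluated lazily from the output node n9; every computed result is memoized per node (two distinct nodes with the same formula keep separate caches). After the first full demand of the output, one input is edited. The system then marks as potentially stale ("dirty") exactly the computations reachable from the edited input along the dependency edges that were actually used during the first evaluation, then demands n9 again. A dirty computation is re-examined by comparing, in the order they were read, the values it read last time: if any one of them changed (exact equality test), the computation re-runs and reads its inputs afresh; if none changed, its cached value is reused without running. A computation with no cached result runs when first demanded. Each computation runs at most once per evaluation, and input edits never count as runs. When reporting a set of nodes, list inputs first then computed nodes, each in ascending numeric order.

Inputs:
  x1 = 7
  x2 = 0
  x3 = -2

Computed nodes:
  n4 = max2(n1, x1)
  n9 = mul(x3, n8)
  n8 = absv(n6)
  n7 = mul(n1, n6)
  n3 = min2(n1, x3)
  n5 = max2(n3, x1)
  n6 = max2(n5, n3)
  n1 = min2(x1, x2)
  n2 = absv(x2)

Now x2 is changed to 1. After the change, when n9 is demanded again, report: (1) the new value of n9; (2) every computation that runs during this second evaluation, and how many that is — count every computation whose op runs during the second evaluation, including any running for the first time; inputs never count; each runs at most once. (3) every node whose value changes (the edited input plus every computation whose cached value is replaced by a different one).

Demanding n9 again yields -14.
2 computations run: n1, n3.
The nodes whose values change: x2, n1.
Note the absorption at n3: it re-runs yet its value is the same, leaving the output's value untouched.

First demand of the output computes:
  n1 = min2(7, 0) = 0
  n3 = min2(0, -2) = -2
  n5 = max2(-2, 7) = 7
  n6 = max2(7, -2) = 7
  n8 = absv(7) = 7
  n9 = mul(-2, 7) = -14

After the edit, cleaning proceeds:
  n1: a read changed (x2 0->1) — executes, giving 1.
  n3: a read changed (n1 0->1) — executes, giving -2 — identical to its old value.
  n5: dirty, but its reads are unchanged (n3 unchanged, x1 unchanged); cached 7 stands.
  n6: dirty, but its reads are unchanged (n5 unchanged, n3 unchanged); cached 7 stands.
  n8: dirty, but its reads are unchanged (n6 unchanged); cached 7 stands.
  n9: dirty, but its reads are unchanged (x3 unchanged, n8 unchanged); cached -14 stands.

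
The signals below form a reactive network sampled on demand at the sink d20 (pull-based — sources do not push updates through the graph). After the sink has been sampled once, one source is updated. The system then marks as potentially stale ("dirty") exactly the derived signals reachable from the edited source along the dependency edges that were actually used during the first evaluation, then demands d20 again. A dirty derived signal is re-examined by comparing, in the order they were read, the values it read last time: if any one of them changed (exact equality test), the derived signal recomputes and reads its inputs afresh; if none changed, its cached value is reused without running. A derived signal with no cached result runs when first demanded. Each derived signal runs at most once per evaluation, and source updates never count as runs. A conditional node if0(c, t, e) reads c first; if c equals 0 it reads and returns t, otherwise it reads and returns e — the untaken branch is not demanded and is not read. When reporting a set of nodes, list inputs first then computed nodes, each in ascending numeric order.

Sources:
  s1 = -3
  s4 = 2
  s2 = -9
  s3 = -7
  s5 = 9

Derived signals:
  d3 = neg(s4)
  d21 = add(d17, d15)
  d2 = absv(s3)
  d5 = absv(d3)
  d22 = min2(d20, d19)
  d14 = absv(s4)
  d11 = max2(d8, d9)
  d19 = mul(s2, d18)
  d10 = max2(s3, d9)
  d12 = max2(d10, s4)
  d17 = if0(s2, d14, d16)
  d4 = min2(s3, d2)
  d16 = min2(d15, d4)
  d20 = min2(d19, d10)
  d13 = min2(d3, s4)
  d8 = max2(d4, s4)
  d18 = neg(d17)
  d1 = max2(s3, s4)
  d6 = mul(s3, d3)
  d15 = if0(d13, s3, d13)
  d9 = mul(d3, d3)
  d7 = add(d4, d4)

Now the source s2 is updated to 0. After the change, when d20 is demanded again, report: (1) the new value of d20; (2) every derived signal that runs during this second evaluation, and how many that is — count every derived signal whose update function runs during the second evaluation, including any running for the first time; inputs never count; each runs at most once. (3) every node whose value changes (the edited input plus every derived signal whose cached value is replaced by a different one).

d20 now evaluates to 0.
Run set: d14, d17, d18, d19, d20 (5 run).
Changed values: s2, d17, d18, d19, d20.
The important point: the flipped condition pulls in fresh nodes; d14 runs for the first time.

Initial pass — values computed on the first demand:
  d2 = absv(-7) = 7
  d3 = neg(2) = -2
  d4 = min2(-7, 7) = -7
  d9 = mul(-2, -2) = 4
  d10 = max2(-7, 4) = 4
  d13 = min2(-2, 2) = -2
  d15 = if0(d13=-2 -> else branch d13) = -2
  d16 = min2(-2, -7) = -7
  d17 = if0(s2=-9 -> else branch d16) = -7
  d18 = neg(-7) = 7
  d19 = mul(-9, 7) = -63
  d20 = min2(-63, 4) = -63

Second demand — change propagation:
  d14: newly demanded (no cache) — executes and yields 2.
  d17: re-runs because s2 -9->0; new result 2.
  d18: re-runs because d17 -7->2; new result -2.
  d19: re-runs because s2 -9->0; d18 7->-2; new result 0.
  d20: re-runs because d19 -63->0; new result 0.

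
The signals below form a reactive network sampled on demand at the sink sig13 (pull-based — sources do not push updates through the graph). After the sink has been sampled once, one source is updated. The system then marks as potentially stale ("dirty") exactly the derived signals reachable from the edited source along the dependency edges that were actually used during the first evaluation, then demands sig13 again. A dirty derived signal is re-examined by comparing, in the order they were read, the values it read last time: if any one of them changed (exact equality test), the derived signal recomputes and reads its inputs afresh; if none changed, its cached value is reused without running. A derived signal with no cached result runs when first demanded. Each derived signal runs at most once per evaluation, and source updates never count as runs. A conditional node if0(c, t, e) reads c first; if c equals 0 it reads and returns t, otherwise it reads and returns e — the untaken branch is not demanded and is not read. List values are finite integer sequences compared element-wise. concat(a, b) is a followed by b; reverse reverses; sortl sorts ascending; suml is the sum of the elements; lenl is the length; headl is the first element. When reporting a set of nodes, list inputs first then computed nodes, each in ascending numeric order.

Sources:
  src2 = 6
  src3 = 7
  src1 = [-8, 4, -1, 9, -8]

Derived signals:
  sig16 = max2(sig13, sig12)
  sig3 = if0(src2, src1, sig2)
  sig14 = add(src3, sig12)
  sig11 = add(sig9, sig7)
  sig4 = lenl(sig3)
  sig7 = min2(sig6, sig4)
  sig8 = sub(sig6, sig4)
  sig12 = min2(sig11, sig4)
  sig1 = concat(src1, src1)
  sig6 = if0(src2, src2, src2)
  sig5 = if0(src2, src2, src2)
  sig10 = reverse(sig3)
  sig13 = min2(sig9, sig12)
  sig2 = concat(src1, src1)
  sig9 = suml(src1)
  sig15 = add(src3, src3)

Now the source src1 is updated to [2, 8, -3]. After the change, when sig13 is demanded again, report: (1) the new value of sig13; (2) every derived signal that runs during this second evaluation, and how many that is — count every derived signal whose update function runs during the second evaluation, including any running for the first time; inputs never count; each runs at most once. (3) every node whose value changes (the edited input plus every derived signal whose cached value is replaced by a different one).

sig13 now evaluates to 6.
Run set: sig2, sig3, sig4, sig7, sig9, sig11, sig12, sig13 (8 run).
Changed values: src1, sig2, sig3, sig4, sig9, sig11, sig12, sig13.

Initial pass — values computed on the first demand:
  sig2 = concat([-8, 4, -1, 9, -8], [-8, 4, -1, 9, -8]) = [-8, 4, -1, 9, -8, -8, 4, -1, 9, -8]
  sig3 = if0(src2=6 -> else branch sig2) = [-8, 4, -1, 9, -8, -8, 4, -1, 9, -8]
  sig4 = lenl([-8, 4, -1, 9, -8, -8, 4, -1, 9, -8]) = 10
  sig6 = if0(src2=6 -> else branch src2) = 6
  sig7 = min2(6, 10) = 6
  sig9 = suml([-8, 4, -1, 9, -8]) = -4
  sig11 = add(-4, 6) = 2
  sig12 = min2(2, 10) = 2
  sig13 = min2(-4, 2) = -4

Second demand — change propagation:
  sig2: re-runs because src1 [-8, 4, -1, 9, -8]->[2, 8, -3]; src1 [-8, 4, -1, 9, -8]->[2, 8, -3]; new result [2, 8, -3, 2, 8, -3].
  sig3: re-runs because sig2 [-8, 4, -1, 9, -8, -8, 4, -1, 9, -8]->[2, 8, -3, 2, 8, -3]; new result [2, 8, -3, 2, 8, -3].
  sig4: re-runs because sig3 [-8, 4, -1, 9, -8, -8, 4, -1, 9, -8]->[2, 8, -3, 2, 8, -3]; new result 6.
  sig7: re-runs because sig4 10->6; new result 6 (unchanged).
  sig9: re-runs because src1 [-8, 4, -1, 9, -8]->[2, 8, -3]; new result 7.
  sig11: re-runs because sig9 -4->7; new result 13.
  sig12: re-runs because sig11 2->13; sig4 10->6; new result 6.
  sig13: re-runs because sig9 -4->7; sig12 2->6; new result 6.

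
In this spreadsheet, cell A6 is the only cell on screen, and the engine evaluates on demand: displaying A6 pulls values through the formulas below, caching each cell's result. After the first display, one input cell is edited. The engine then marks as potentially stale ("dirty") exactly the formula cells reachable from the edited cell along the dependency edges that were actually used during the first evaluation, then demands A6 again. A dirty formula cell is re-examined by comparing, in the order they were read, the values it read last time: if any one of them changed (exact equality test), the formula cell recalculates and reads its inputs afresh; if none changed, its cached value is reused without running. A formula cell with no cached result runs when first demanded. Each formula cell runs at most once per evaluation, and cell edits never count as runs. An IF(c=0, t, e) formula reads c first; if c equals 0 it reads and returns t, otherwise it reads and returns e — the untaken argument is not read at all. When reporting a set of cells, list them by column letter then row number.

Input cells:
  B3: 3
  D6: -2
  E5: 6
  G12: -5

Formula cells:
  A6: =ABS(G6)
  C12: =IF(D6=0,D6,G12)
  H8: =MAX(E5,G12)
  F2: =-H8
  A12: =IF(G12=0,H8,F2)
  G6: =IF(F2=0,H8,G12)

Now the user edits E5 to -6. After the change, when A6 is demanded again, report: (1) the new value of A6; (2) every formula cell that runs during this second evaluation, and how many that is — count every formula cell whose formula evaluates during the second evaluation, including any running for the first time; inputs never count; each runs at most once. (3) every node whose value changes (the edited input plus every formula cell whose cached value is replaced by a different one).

A6 now evaluates to 5.
Run set: F2, G6, H8 (3 run).
Changed values: E5, F2, H8.
The important point: G6 recomputes to an identical value, and the output ends up unchanged.

Initial pass — values computed on the first demand:
  H8 = MAX(6, -5) = 6
  F2 = -(6) = -6
  G6 = IF(F2=0: F2=-6 -> else branch G12) = -5
  A6 = ABS(-5) = 5

Second demand — change propagation:
  H8: re-runs because E5 6->-6; new result -5.
  F2: re-runs because H8 6->-5; new result 5.
  G6: re-runs because F2 -6->5; new result -5 (unchanged).
  A6: re-examined; everything it read last time is the same (G6 unchanged) — cache 5 kept, no run.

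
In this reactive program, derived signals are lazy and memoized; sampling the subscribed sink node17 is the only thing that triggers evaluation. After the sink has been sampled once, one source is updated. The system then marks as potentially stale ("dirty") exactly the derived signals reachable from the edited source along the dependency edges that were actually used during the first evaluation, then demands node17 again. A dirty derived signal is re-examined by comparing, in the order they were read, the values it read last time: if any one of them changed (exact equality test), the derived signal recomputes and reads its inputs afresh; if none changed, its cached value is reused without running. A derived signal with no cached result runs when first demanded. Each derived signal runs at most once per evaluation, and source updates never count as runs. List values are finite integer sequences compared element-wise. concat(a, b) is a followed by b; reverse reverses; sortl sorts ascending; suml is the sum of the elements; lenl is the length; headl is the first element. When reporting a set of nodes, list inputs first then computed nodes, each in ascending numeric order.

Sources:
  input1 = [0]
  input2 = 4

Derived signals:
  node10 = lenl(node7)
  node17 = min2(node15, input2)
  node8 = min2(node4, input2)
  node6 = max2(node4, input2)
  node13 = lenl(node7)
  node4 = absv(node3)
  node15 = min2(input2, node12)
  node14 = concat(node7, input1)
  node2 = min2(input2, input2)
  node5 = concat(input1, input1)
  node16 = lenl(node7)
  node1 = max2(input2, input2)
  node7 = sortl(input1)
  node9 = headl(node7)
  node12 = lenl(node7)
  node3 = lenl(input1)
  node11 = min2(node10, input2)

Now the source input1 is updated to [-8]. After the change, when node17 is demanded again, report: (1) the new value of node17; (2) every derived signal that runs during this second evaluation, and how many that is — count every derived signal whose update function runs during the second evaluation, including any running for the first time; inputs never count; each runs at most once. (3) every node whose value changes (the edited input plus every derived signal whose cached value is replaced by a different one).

First demand of the output computes:
  node7 = sortl([0]) = [0]
  node12 = lenl([0]) = 1
  node15 = min2(4, 1) = 1
  node17 = min2(1, 4) = 1

After the edit, cleaning proceeds:
  node7: a read changed (input1 [0]->[-8]) — executes, giving [-8].
  node12: a read changed (node7 [0]->[-8]) — executes, giving 1 — identical to its old value.
  node15: dirty, but its reads are unchanged (input2 unchanged, node12 unchanged); cached 1 stands.
  node17: dirty, but its reads are unchanged (node15 unchanged, input2 unchanged); cached 1 stands.

Note the absorption at node12: it re-runs yet its value is the same, leaving the output's value untouched.

Demanding node17 again yields 1.
2 derived signals run: node7, node12.
The nodes whose values change: input1, node7.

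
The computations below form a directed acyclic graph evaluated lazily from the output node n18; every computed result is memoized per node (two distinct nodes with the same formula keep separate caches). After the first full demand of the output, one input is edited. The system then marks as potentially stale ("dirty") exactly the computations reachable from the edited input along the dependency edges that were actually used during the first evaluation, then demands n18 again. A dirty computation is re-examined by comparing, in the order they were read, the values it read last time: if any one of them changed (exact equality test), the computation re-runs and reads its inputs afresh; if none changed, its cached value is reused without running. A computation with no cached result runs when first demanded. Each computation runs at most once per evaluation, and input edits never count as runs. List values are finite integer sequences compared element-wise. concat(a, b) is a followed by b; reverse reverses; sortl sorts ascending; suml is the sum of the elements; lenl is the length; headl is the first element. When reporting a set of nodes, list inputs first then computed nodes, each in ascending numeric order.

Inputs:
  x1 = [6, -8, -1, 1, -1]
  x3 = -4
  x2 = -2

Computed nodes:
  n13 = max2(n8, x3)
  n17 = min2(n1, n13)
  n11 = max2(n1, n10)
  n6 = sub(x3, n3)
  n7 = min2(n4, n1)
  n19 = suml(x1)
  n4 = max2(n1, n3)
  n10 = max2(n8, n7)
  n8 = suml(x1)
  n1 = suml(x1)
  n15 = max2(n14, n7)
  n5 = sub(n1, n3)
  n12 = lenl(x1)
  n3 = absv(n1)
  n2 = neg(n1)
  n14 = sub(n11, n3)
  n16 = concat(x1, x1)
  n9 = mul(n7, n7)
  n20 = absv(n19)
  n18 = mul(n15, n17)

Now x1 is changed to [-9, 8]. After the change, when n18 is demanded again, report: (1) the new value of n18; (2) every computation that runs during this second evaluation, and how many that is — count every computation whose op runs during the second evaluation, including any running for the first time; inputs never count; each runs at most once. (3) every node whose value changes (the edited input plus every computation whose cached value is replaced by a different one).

Demanding n18 again yields 1.
12 computations run: n1, n3, n4, n7, n8, n10, n11, n13, n14, n15, n17, n18.
The nodes whose values change: x1, n1, n3, n4, n7, n8, n10, n11, n13, n14, n15, n17, n18.

First demand of the output computes:
  n1 = suml([6, -8, -1, 1, -1]) = -3
  n3 = absv(-3) = 3
  n4 = max2(-3, 3) = 3
  n7 = min2(3, -3) = -3
  n8 = suml([6, -8, -1, 1, -1]) = -3
  n10 = max2(-3, -3) = -3
  n11 = max2(-3, -3) = -3
  n13 = max2(-3, -4) = -3
  n14 = sub(-3, 3) = -6
  n15 = max2(-6, -3) = -3
  n17 = min2(-3, -3) = -3
  n18 = mul(-3, -3) = 9

After the edit, cleaning proceeds:
  n1: a read changed (x1 [6, -8, -1, 1, -1]->[-9, 8]) — executes, giving -1.
  n3: a read changed (n1 -3->-1) — executes, giving 1.
  n4: a read changed (n1 -3->-1; n3 3->1) — executes, giving 1.
  n7: a read changed (n4 3->1; n1 -3->-1) — executes, giving -1.
  n8: a read changed (x1 [6, -8, -1, 1, -1]->[-9, 8]) — executes, giving -1.
  n10: a read changed (n8 -3->-1; n7 -3->-1) — executes, giving -1.
  n11: a read changed (n1 -3->-1; n10 -3->-1) — executes, giving -1.
  n13: a read changed (n8 -3->-1) — executes, giving -1.
  n14: a read changed (n11 -3->-1; n3 3->1) — executes, giving -2.
  n15: a read changed (n14 -6->-2; n7 -3->-1) — executes, giving -1.
  n17: a read changed (n1 -3->-1; n13 -3->-1) — executes, giving -1.
  n18: a read changed (n15 -3->-1; n17 -3->-1) — executes, giving 1.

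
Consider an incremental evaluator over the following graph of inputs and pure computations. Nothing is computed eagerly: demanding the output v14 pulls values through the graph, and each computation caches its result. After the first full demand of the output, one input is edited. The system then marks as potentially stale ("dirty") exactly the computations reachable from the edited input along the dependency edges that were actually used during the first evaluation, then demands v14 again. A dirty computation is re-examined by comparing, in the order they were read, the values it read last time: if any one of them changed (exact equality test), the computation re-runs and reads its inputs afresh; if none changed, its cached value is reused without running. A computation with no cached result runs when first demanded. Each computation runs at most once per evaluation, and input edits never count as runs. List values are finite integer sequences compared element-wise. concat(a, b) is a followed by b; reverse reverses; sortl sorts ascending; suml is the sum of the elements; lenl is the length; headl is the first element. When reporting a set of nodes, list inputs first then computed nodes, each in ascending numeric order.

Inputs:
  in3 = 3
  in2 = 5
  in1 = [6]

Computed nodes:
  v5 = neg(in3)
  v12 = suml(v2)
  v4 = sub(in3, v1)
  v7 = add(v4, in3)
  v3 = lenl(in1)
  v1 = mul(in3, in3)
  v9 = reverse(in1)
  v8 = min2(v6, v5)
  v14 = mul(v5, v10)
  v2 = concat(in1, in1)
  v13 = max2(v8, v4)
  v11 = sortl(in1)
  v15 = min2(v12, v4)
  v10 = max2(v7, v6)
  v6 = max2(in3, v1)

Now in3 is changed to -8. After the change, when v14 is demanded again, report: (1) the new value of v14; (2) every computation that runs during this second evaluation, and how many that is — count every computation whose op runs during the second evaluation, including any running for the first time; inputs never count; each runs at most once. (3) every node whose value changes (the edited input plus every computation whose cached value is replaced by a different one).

v14 now evaluates to 512.
Run set: v1, v4, v5, v6, v7, v10, v14 (7 run).
Changed values: in3, v1, v4, v5, v6, v7, v10, v14.

Initial pass — values computed on the first demand:
  v1 = mul(3, 3) = 9
  v4 = sub(3, 9) = -6
  v5 = neg(3) = -3
  v6 = max2(3, 9) = 9
  v7 = add(-6, 3) = -3
  v10 = max2(-3, 9) = 9
  v14 = mul(-3, 9) = -27

Second demand — change propagation:
  v1: re-runs because in3 3->-8; in3 3->-8; new result 64.
  v4: re-runs because in3 3->-8; v1 9->64; new result -72.
  v5: re-runs because in3 3->-8; new result 8.
  v6: re-runs because in3 3->-8; v1 9->64; new result 64.
  v7: re-runs because v4 -6->-72; in3 3->-8; new result -80.
  v10: re-runs because v7 -3->-80; v6 9->64; new result 64.
  v14: re-runs because v5 -3->8; v10 9->64; new result 512.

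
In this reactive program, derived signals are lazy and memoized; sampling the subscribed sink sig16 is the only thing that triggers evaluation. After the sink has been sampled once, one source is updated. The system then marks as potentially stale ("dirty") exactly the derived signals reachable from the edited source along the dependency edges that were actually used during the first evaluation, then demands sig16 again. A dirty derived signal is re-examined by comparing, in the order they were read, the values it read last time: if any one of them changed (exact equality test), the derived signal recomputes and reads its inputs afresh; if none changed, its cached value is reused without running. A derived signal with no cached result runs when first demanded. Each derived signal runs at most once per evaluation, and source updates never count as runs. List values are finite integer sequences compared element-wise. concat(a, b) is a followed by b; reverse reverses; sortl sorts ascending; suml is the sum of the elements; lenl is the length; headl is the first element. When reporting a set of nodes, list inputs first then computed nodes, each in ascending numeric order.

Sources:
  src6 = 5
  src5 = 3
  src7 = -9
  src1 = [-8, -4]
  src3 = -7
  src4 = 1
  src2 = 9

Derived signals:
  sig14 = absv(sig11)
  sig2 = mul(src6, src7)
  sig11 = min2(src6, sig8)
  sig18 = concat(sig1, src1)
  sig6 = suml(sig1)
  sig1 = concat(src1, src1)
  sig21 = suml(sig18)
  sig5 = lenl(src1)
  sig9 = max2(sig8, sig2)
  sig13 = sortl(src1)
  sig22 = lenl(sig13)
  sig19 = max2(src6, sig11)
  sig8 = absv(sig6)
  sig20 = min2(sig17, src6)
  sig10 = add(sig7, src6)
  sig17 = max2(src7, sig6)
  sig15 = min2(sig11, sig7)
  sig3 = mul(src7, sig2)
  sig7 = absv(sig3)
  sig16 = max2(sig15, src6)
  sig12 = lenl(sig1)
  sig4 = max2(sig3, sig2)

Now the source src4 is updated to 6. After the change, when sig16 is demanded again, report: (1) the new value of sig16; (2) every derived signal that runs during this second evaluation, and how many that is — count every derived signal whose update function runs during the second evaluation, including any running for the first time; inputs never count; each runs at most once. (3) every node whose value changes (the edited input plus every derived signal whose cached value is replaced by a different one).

First demand of the output computes:
  sig1 = concat([-8, -4], [-8, -4]) = [-8, -4, -8, -4]
  sig2 = mul(5, -9) = -45
  sig3 = mul(-9, -45) = 405
  sig6 = suml([-8, -4, -8, -4]) = -24
  sig7 = absv(405) = 405
  sig8 = absv(-24) = 24
  sig11 = min2(5, 24) = 5
  sig15 = min2(5, 405) = 5
  sig16 = max2(5, 5) = 5

After the edit, cleaning proceeds:
  no node depends on src4 at all; the second demand re-runs nothing.

Note the shortcut — nothing in the graph depends on src4 at all, so no recomputation happens.

Demanding sig16 again yields 5.
0 derived signals run: none.
The nodes whose values change: src4.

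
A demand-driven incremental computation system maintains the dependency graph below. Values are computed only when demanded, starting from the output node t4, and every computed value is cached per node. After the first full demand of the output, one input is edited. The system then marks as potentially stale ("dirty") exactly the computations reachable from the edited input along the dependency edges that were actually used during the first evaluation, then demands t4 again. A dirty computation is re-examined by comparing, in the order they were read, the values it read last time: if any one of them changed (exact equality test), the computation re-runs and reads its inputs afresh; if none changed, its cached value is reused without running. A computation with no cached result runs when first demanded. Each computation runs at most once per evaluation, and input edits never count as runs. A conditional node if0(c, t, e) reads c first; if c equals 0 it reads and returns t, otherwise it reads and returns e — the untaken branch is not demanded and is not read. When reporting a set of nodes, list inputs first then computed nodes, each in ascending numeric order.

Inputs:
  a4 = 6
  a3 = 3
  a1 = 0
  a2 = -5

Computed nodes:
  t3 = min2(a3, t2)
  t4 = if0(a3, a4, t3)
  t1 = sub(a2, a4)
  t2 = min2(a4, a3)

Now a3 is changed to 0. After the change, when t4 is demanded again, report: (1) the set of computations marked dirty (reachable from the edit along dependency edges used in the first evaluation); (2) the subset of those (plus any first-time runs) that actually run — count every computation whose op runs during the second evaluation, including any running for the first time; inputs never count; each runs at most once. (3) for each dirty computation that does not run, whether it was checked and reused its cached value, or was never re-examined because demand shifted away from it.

Marked dirty: t2, t3, t4.
Computations that run: t4 — 1 in total.
Never re-examined (demand shifted away): t2, t3.
Key observation: a condition flipped, so demand moved to the other branch — t2, t3 are never re-examined.

First evaluation (everything demanded from the output):
  t2 = min2(6, 3) = 3
  t3 = min2(3, 3) = 3
  t4 = if0(a3=3 -> else branch t3) = 3

Propagation after the edit:
  t2: marked dirty but never re-examined — demand shifted away from it.
  t3: marked dirty but never re-examined — demand shifted away from it.
  t4: runs — a3 3->0; result 6.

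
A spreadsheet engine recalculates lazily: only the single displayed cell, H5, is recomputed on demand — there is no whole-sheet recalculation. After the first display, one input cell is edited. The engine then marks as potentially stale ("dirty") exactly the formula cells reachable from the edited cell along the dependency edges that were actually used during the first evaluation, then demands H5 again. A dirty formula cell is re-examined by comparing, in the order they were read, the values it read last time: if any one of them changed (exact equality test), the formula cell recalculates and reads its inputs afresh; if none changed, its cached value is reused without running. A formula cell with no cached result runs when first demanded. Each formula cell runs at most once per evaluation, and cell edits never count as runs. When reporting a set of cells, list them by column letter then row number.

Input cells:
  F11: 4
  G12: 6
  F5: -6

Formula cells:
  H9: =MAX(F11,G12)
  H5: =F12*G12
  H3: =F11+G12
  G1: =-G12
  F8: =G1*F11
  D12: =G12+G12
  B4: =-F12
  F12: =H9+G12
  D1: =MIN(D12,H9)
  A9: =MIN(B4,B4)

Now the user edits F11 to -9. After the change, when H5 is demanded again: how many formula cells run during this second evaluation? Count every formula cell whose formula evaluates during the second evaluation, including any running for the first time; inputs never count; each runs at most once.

Formula cells that run: H9 — 1 in total.
Key observation: the change is absorbed at H9 — it re-runs but produces the same value, and the output's value is unchanged.

First evaluation (everything demanded from the output):
  H9 = MAX(4, 6) = 6
  F12 = 6 + 6 = 12
  H5 = 12 * 6 = 72

Propagation after the edit:
  H9: runs — F11 4->-9; result 6 (same value as before).
  F12: checked — values it read are unchanged (H9 unchanged, G12 unchanged); reused cached 12 without running.
  H5: checked — values it read are unchanged (F12 unchanged, G12 unchanged); reused cached 72 without running.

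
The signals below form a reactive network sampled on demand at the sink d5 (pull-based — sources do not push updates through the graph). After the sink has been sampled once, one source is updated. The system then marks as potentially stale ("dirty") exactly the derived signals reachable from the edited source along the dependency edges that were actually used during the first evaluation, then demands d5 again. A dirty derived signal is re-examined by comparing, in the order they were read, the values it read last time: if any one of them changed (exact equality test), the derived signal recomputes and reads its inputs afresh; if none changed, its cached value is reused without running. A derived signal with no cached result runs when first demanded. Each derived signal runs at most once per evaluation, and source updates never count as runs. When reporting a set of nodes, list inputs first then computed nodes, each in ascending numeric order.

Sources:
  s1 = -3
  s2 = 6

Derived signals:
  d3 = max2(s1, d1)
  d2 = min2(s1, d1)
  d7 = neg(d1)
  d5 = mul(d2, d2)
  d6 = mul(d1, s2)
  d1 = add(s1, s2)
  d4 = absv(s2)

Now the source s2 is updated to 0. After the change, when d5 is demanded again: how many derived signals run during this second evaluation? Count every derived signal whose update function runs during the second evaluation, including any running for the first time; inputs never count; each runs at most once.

Run set: d1, d2 (2 run).
The important point: d2 recomputes to an identical value, and the output ends up unchanged.

Initial pass — values computed on the first demand:
  d1 = add(-3, 6) = 3
  d2 = min2(-3, 3) = -3
  d5 = mul(-3, -3) = 9

Second demand — change propagation:
  d1: re-runs because s2 6->0; new result -3.
  d2: re-runs because d1 3->-3; new result -3 (unchanged).
  d5: re-examined; everything it read last time is the same (d2 unchanged, d2 unchanged) — cache 9 kept, no run.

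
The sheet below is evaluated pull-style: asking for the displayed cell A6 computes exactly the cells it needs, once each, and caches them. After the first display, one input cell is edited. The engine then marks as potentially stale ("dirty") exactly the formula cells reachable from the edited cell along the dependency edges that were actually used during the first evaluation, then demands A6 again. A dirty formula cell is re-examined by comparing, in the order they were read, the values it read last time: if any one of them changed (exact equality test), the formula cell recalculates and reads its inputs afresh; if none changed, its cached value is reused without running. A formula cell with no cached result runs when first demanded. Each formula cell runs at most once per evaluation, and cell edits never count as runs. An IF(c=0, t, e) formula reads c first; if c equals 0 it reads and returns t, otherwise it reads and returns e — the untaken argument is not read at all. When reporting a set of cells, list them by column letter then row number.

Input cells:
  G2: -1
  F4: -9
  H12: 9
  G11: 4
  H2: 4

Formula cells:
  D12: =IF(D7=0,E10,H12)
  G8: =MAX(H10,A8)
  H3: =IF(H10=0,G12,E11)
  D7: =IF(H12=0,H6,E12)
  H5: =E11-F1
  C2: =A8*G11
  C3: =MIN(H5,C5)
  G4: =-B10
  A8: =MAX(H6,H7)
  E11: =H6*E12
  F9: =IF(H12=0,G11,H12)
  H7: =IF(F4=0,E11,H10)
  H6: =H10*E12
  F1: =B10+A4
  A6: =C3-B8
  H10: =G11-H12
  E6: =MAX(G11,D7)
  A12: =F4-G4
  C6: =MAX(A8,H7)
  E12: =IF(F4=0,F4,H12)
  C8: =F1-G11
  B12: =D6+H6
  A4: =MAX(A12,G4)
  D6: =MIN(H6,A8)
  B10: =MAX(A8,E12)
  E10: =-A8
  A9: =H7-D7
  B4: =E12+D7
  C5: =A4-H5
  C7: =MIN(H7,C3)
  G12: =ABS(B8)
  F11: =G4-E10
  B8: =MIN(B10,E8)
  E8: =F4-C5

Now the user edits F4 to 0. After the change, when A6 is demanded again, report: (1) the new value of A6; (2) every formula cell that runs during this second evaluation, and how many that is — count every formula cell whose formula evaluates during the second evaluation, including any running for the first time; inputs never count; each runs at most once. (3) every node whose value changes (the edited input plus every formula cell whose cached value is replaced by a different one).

Demanding A6 again yields 0.
16 formula cells run: A4, A6, A8, A12, B8, B10, C3, C5, E8, E11, E12, F1, G4, H5, H6, H7.
The nodes whose values change: A6, A8, B8, B10, C3, C5, E8, E11, E12, F1, F4, G4, H5, H6, H7.

First demand of the output computes:
  E12 = IF(F4=0: F4=-9 -> else branch H12) = 9
  H10 = 4 - 9 = -5
  H6 = -5 * 9 = -45
  E11 = -45 * 9 = -405
  H7 = IF(F4=0: F4=-9 -> else branch H10) = -5
  A8 = MAX(-45, -5) = -5
  B10 = MAX(-5, 9) = 9
  G4 = -(9) = -9
  A12 = -9 - -9 = 0
  A4 = MAX(0, -9) = 0
  F1 = 9 + 0 = 9
  H5 = -405 - 9 = -414
  C5 = 0 - -414 = 414
  C3 = MIN(-414, 414) = -414
  E8 = -9 - 414 = -423
  B8 = MIN(9, -423) = -423
  A6 = -414 - -423 = 9

After the edit, cleaning proceeds:
  E12: a read changed (F4 -9->0) — executes, giving 0.
  H6: a read changed (E12 9->0) — executes, giving 0.
  E11: a read changed (H6 -45->0; E12 9->0) — executes, giving 0.
  H7: a read changed (F4 -9->0) — executes, giving 0.
  A8: a read changed (H6 -45->0; H7 -5->0) — executes, giving 0.
  B10: a read changed (A8 -5->0; E12 9->0) — executes, giving 0.
  G4: a read changed (B10 9->0) — executes, giving 0.
  A12: a read changed (F4 -9->0; G4 -9->0) — executes, giving 0 — identical to its old value.
  A4: a read changed (G4 -9->0) — executes, giving 0 — identical to its old value.
  F1: a read changed (B10 9->0) — executes, giving 0.
  H5: a read changed (E11 -405->0; F1 9->0) — executes, giving 0.
  C5: a read changed (H5 -414->0) — executes, giving 0.
  C3: a read changed (H5 -414->0; C5 414->0) — executes, giving 0.
  E8: a read changed (F4 -9->0; C5 414->0) — executes, giving 0.
  B8: a read changed (B10 9->0; E8 -423->0) — executes, giving 0.
  A6: a read changed (C3 -414->0; B8 -423->0) — executes, giving 0.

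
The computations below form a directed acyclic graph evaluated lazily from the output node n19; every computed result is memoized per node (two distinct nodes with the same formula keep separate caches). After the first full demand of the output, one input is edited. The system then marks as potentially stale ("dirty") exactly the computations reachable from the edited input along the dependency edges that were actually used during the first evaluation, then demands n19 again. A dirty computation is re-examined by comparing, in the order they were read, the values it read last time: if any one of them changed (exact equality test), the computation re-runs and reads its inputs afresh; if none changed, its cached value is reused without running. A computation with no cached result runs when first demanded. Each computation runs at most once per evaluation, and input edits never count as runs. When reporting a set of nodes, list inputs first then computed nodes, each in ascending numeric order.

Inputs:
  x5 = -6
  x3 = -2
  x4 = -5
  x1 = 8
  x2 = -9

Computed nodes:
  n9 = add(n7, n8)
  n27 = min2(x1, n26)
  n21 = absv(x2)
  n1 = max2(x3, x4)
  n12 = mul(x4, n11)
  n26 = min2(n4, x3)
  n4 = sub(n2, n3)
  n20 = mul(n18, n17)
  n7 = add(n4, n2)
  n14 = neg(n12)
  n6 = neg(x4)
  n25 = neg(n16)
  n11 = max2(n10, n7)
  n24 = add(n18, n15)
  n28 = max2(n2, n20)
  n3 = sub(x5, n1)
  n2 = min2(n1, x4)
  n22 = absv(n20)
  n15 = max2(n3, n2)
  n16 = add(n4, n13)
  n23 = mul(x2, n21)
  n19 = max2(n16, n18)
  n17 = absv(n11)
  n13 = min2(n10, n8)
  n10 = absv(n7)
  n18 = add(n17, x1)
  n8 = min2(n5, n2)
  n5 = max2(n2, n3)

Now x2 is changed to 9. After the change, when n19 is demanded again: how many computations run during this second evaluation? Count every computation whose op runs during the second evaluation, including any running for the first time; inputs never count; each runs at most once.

0 computations run: none.
Note the shortcut — x2 feeds only undemanded nodes, so no recomputation happens.

First demand of the output computes:
  n1 = max2(-2, -5) = -2
  n2 = min2(-2, -5) = -5
  n3 = sub(-6, -2) = -4
  n4 = sub(-5, -4) = -1
  n5 = max2(-5, -4) = -4
  n7 = add(-1, -5) = -6
  n8 = min2(-4, -5) = -5
  n10 = absv(-6) = 6
  n11 = max2(6, -6) = 6
  n13 = min2(6, -5) = -5
  n16 = add(-1, -5) = -6
  n17 = absv(6) = 6
  n18 = add(6, 8) = 14
  n19 = max2(-6, 14) = 14

After the edit, cleaning proceeds:
  x2 only reaches undemanded nodes; the second demand re-runs nothing.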